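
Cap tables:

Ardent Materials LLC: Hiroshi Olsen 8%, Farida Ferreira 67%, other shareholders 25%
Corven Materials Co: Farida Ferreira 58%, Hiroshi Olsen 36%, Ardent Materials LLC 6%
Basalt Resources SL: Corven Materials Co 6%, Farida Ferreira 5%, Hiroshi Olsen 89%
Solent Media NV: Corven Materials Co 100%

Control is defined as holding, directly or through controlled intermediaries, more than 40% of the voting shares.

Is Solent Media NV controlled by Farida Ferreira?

Farida holds 67% of Ardent, so Farida controls Ardent.
Farida and Ardent together hold 58% + 6% = 64% of Corven, so Farida controls Corven.
Corven holds 100% of Solent, so Farida controls Solent.

Yes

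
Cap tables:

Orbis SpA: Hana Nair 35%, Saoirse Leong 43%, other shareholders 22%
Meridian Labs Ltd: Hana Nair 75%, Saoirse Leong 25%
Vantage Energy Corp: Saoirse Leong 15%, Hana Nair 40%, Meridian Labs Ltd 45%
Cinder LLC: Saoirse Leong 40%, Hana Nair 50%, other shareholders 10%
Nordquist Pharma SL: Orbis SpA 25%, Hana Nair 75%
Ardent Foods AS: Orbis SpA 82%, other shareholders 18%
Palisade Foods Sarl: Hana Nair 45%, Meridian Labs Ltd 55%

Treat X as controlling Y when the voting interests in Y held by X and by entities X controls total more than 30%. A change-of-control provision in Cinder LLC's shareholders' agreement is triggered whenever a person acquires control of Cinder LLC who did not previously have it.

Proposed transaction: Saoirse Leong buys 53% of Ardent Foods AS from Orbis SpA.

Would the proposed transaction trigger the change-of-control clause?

The purchase adds only to Saoirse's holdings (Orbis's stake shrinks), so Saoirse is the only person who could newly come to control Cinder.
Saoirse holds 40% of Cinder, so Saoirse controls Cinder.
So Saoirse already controls Cinder before the transaction.
After the purchase, Saoirse holds 53% of Ardent directly, and Orbis's stake falls to 29%.
Saoirse controlled Cinder already, so this is not a new person acquiring control; every other person's position is unchanged or reduced.
No new person acquires control, so the clause is not triggered.

No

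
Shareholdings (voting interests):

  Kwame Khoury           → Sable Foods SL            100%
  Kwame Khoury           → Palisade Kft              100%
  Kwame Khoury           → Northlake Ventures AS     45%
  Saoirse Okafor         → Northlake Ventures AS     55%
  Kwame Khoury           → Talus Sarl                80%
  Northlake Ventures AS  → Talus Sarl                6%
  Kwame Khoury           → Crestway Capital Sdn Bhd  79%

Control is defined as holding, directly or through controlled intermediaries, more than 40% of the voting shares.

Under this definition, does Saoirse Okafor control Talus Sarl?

Saoirse holds 55% of Northlake, so Saoirse controls Northlake.
In Talus, Saoirse's side holds only 6%, not > 40%.
So Saoirse does not control Talus.

No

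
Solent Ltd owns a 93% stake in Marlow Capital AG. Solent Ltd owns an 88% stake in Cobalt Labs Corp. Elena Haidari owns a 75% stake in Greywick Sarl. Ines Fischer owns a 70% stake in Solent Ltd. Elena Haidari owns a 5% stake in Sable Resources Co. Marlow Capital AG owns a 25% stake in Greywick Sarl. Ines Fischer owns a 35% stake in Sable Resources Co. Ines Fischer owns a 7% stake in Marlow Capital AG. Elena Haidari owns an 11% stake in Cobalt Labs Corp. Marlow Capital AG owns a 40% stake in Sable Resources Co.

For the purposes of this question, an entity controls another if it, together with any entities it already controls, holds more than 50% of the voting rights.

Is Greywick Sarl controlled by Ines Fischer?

Ines holds 70% of Solent, so Ines controls Solent.
Ines and Solent together hold 7% + 93% = 100% of Marlow, so Ines controls Marlow.
Marlow and Ines together hold 40% + 35% = 75% of Sable, so Ines controls Sable.
Solent holds 88% of Cobalt, so Ines controls Cobalt.
In Greywick, Ines's side holds only 25%, not > 50%.
So Ines does not control Greywick.

No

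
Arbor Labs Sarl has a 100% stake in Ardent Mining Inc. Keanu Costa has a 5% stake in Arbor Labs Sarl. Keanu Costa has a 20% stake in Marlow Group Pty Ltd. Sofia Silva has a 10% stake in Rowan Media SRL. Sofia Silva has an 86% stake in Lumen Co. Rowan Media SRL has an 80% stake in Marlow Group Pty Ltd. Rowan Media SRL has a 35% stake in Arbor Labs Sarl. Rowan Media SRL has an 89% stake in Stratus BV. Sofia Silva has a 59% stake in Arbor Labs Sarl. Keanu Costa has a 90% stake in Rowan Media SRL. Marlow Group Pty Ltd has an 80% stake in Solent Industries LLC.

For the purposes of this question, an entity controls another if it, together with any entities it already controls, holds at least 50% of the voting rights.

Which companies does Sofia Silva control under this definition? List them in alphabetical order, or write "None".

Sofia holds 86% of Lumen, so Sofia controls Lumen.
Sofia holds 59% of Arbor, so Sofia controls Arbor.
Arbor holds 100% of Ardent, so Sofia controls Ardent.
No other company's threshold is met.

Arbor Labs Sarl, Ardent Mining Inc, Lumen Co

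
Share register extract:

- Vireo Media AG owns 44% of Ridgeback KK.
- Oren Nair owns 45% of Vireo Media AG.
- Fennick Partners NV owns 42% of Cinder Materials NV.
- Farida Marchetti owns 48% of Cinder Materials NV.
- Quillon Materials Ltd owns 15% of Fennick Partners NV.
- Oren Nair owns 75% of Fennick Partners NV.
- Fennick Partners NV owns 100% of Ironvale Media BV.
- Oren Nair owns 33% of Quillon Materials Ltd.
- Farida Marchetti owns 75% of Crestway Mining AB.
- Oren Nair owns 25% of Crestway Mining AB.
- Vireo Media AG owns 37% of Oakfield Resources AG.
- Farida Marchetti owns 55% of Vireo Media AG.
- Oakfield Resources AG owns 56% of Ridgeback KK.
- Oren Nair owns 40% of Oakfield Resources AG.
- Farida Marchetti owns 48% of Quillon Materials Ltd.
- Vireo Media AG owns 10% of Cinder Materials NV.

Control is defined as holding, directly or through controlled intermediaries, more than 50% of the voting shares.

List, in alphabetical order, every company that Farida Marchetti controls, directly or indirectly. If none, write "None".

Cinder Materials NV, Crestway Mining AB, Vireo Media AG

Farida holds 55% of Vireo, so Farida controls Vireo.
Farida holds 75% of Crestway, so Farida controls Crestway.
Vireo and Farida together hold 10% + 48% = 58% of Cinder, so Farida controls Cinder.
No other company's threshold is met.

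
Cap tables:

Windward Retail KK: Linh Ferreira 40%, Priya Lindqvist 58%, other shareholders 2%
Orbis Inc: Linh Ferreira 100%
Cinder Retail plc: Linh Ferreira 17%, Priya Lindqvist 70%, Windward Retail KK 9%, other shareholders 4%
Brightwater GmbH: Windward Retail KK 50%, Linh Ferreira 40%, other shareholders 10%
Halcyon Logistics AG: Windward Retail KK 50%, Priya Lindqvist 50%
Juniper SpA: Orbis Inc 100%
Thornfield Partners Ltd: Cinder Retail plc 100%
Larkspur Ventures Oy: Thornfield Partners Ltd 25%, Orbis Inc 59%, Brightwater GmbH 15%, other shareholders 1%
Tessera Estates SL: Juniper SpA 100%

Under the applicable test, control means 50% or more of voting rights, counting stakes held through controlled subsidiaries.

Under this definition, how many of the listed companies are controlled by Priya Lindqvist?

Priya holds 58% of Windward, so Priya controls Windward.
Priya and Windward together hold 70% + 9% = 79% of Cinder, so Priya controls Cinder.
Windward holds 50% of Brightwater, so Priya controls Brightwater.
Windward and Priya together hold 50% + 50% = 100% of Halcyon, so Priya controls Halcyon.
Cinder holds 100% of Thornfield, so Priya controls Thornfield.
No other company's threshold is met.
Priya controls 5 companies.

5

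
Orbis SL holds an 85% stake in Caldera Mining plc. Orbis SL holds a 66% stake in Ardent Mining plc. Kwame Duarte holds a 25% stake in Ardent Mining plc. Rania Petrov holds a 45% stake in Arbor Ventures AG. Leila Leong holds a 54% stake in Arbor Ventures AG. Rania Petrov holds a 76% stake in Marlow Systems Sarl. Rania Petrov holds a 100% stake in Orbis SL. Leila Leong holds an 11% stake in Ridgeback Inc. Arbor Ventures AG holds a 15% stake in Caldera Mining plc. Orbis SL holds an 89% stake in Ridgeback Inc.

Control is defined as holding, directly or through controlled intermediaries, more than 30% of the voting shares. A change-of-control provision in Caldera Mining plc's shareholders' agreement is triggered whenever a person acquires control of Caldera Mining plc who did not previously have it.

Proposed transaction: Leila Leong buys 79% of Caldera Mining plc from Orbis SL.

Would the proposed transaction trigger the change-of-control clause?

The purchase adds only to Leila's holdings (Orbis's stake shrinks), so Leila is the only person who could newly come to control Caldera.
Leila holds 54% of Arbor, so Leila controls Arbor.
In Caldera, Leila's side holds only 15%, not > 30%.
So before the transaction, Leila does not control Caldera.
After the purchase, Leila holds 79% of Caldera directly, and Orbis's stake falls to 6%.
Arbor and Leila together hold 15% + 79% = 94% of Caldera, so Leila controls Caldera.
Leila did not control Caldera before and does after, so the clause is triggered.

Yes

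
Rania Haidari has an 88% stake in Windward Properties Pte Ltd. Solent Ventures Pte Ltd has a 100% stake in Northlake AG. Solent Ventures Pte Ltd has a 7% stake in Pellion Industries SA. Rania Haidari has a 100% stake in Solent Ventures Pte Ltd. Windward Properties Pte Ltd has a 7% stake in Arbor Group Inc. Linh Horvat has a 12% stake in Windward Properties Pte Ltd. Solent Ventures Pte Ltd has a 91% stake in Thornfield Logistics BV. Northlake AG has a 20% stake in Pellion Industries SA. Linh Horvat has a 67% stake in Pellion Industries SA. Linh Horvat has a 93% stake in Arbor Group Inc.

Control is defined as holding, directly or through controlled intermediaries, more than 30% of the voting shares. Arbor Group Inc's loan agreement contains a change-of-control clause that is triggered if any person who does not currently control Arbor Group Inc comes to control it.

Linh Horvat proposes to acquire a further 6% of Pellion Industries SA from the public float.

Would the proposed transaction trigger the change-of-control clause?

The purchase changes only Linh's holdings, so Linh is the only person who could newly come to control Arbor.
Linh holds 93% of Arbor, so Linh controls Arbor.
So Linh already controls Arbor before the transaction.
After the purchase, Linh's direct stake in Pellion rises to 67% + 6% = 73%.
Linh controlled Arbor already, so this is not a new person acquiring control; every other person's position is unchanged or reduced.
No new person acquires control, so the clause is not triggered.

No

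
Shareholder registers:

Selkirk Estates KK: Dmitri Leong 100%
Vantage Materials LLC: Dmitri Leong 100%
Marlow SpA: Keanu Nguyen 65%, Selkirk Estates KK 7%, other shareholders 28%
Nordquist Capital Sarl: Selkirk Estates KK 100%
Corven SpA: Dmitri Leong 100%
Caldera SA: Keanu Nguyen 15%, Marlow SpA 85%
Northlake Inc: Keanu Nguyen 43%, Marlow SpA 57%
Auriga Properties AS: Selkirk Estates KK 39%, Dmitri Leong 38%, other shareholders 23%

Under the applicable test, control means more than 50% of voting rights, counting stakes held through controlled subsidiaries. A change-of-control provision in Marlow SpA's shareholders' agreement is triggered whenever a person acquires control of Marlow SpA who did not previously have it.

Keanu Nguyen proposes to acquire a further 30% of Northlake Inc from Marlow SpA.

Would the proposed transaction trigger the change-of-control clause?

The purchase adds only to Keanu's holdings (Marlow's stake shrinks), so Keanu is the only person who could newly come to control Marlow.
Keanu holds 65% of Marlow, so Keanu controls Marlow.
So Keanu already controls Marlow before the transaction.
After the purchase, Keanu's direct stake in Northlake rises to 43% + 30% = 73%, and Marlow's stake falls to 27%.
Keanu controlled Marlow already, so this is not a new person acquiring control; every other person's position is unchanged or reduced.
No new person acquires control, so the clause is not triggered.

No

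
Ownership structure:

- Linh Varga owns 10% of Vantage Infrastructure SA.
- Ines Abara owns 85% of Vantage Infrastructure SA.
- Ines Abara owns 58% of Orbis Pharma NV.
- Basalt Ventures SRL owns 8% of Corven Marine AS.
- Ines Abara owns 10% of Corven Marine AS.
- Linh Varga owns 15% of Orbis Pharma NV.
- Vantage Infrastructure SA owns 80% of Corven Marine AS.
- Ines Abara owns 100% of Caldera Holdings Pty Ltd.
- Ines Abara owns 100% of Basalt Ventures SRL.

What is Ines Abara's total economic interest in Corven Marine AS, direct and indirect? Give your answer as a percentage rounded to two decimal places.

86.00%

Ines reaches Corven along 3 paths.
Direct stake: 10% = 10%.
Via Vantage: 85% × 80% = 68%.
Via Basalt: 100% × 8% = 8%.
Total: 10% + 68% + 8% = 86%.
Rounded: 86.00%.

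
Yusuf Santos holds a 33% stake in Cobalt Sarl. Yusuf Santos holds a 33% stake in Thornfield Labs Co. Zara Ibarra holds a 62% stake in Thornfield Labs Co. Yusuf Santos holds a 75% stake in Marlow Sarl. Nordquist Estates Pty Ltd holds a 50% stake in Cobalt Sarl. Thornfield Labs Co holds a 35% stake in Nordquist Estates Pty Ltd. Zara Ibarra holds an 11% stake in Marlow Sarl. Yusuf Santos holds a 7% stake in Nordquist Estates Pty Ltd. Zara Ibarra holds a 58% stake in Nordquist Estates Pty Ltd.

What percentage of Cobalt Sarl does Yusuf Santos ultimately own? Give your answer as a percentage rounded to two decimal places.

Yusuf reaches Cobalt along 3 paths.
Via Thornfield → Nordquist: 33% × 35% × 50% = 5.775%.
Via Nordquist: 7% × 50% = 3.5%.
Direct stake: 33% = 33%.
Total: 5.775% + 3.5% + 33% = 42.275%.
Rounded: 42.28%.

42.28%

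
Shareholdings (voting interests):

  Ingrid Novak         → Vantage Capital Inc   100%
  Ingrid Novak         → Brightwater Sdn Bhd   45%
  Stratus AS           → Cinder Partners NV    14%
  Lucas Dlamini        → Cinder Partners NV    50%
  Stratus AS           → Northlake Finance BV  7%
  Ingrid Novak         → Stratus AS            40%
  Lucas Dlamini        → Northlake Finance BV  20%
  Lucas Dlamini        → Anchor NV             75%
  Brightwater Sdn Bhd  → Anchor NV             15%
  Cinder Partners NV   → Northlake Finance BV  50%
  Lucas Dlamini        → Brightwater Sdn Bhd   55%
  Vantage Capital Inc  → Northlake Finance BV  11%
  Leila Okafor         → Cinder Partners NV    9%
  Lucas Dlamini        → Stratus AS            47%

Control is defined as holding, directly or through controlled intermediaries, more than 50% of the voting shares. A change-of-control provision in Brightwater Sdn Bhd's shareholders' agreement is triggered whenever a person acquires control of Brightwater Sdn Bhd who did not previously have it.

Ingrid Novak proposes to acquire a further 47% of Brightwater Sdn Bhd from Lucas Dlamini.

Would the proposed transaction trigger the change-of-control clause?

Yes

The purchase adds only to Ingrid's holdings (Lucas's stake shrinks), so Ingrid is the only person who could newly come to control Brightwater.
Ingrid holds 100% of Vantage, so Ingrid controls Vantage.
In Brightwater, Ingrid's side holds only 45%, not > 50%.
So before the transaction, Ingrid does not control Brightwater.
After the purchase, Ingrid's direct stake in Brightwater rises to 45% + 47% = 92%, and Lucas's stake falls to 8%.
Ingrid holds 92% of Brightwater, so Ingrid controls Brightwater.
Ingrid did not control Brightwater before and does after, so the clause is triggered.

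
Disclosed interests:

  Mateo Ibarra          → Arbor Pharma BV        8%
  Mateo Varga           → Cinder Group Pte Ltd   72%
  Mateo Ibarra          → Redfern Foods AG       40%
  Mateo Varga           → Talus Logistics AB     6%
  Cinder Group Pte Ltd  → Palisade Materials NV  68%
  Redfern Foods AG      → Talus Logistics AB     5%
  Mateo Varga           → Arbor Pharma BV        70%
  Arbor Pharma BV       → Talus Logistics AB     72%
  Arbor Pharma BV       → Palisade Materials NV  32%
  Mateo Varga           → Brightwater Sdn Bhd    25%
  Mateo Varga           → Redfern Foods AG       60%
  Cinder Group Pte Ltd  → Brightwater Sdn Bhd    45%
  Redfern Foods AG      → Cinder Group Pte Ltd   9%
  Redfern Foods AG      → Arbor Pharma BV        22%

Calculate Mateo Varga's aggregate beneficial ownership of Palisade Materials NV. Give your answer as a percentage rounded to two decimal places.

Mateo Varga reaches Palisade along 4 paths.
Via Cinder: 72% × 68% = 48.96%.
Via Redfern → Cinder: 60% × 9% × 68% = 3.672%.
Via Arbor: 70% × 32% = 22.4%.
Via Redfern → Arbor: 60% × 22% × 32% = 4.224%.
Total: 48.96% + 3.672% + 22.4% + 4.224% = 79.256%.
Rounded: 79.26%.

79.26%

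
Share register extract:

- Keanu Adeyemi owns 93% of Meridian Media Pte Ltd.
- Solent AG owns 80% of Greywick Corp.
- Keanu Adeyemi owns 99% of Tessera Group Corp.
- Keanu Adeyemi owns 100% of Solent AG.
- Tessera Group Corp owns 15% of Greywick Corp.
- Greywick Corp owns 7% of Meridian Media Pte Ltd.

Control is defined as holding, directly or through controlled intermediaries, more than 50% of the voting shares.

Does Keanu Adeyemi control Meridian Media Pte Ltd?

Keanu holds 99% of Tessera, so Keanu controls Tessera.
Keanu holds 100% of Solent, so Keanu controls Solent.
Solent and Tessera together hold 80% + 15% = 95% of Greywick, so Keanu controls Greywick.
Greywick and Keanu together hold 7% + 93% = 100% of Meridian, so Keanu controls Meridian.

Yes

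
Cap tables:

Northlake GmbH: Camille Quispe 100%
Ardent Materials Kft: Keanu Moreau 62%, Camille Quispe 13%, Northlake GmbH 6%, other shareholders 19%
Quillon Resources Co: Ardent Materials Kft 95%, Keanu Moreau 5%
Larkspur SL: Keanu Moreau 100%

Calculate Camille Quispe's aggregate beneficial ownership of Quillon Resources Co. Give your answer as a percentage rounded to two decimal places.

Camille reaches Quillon along 2 paths.
Via Ardent: 13% × 95% = 12.35%.
Via Northlake → Ardent: 100% × 6% × 95% = 5.7%.
Total: 12.35% + 5.7% = 18.05%.

18.05%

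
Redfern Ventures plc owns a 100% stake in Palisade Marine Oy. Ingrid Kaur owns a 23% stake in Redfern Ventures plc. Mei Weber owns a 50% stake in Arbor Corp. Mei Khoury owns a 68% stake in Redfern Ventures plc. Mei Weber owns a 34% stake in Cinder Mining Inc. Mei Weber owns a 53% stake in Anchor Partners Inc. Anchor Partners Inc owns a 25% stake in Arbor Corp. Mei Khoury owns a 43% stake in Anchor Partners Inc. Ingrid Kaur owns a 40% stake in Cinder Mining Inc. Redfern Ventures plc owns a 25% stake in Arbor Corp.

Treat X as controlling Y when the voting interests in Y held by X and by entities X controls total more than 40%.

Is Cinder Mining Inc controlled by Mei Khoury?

No

Mei Khoury holds 68% of Redfern, so Mei Khoury controls Redfern.
Mei Khoury holds 43% of Anchor, so Mei Khoury controls Anchor.
Redfern holds 100% of Palisade, so Mei Khoury controls Palisade.
Anchor and Redfern together hold 25% + 25% = 50% of Arbor, so Mei Khoury controls Arbor.
Neither Mei Khoury nor any entity Mei Khoury controls holds any voting interest in Cinder.
So Mei Khoury does not control Cinder.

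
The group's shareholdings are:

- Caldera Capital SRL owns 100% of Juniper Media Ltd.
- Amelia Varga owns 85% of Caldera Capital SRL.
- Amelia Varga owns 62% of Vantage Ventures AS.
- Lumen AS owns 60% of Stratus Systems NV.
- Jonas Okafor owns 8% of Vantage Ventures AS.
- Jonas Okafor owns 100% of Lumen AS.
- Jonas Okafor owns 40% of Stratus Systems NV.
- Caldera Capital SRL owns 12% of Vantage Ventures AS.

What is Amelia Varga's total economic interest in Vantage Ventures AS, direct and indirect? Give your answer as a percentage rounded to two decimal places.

Amelia reaches Vantage along 2 paths.
Direct stake: 62% = 62%.
Via Caldera: 85% × 12% = 10.2%.
Total: 62% + 10.2% = 72.2%.
Rounded: 72.20%.

72.20%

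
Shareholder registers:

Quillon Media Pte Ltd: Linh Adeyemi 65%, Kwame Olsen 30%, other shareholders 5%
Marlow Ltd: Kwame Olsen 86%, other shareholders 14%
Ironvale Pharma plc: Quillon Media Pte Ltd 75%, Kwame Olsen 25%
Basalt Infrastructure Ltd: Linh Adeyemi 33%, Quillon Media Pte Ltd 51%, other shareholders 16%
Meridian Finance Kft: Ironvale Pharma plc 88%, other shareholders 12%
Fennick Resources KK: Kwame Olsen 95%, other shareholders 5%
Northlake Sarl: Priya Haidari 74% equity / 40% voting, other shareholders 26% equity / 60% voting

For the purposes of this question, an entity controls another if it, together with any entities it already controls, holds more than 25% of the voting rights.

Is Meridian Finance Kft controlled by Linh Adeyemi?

Yes

Linh holds 65% of Quillon, so Linh controls Quillon.
Quillon holds 75% of Ironvale, so Linh controls Ironvale.
Ironvale holds 88% of Meridian, so Linh controls Meridian.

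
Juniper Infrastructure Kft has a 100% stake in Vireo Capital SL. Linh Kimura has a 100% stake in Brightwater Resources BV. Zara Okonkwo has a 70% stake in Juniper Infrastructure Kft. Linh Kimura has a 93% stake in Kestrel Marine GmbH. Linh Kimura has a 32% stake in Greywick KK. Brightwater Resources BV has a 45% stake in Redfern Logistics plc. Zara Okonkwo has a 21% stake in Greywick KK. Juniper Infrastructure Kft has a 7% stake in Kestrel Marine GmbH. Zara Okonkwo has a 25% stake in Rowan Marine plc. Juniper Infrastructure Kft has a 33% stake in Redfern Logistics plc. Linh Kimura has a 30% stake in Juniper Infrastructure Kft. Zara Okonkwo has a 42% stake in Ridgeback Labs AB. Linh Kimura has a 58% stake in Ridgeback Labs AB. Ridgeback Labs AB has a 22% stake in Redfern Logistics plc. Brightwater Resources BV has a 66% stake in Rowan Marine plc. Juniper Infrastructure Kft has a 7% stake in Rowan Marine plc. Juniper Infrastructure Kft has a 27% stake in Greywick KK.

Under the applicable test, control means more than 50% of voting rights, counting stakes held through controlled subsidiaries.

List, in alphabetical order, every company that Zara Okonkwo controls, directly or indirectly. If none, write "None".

Zara holds 70% of Juniper, so Zara controls Juniper.
Juniper holds 100% of Vireo, so Zara controls Vireo.
No other company's threshold is met.

Juniper Infrastructure Kft, Vireo Capital SL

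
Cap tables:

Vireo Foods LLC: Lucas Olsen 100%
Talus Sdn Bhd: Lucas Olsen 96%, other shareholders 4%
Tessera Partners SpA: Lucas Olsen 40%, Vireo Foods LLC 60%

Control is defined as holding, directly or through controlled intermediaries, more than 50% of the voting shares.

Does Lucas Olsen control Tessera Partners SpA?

Yes

Lucas holds 100% of Vireo, so Lucas controls Vireo.
Lucas and Vireo together hold 40% + 60% = 100% of Tessera, so Lucas controls Tessera.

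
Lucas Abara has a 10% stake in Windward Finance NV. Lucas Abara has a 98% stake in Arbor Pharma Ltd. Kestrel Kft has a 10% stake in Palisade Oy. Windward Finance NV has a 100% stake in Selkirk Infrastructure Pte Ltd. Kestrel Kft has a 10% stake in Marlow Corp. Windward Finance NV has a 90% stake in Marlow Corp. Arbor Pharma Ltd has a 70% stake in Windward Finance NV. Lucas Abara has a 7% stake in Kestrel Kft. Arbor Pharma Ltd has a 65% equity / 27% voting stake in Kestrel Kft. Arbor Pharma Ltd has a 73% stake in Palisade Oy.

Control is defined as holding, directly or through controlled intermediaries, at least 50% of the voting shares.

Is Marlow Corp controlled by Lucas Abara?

Yes

Lucas holds 98% of Arbor, so Lucas controls Arbor.
Lucas and Arbor together hold 10% + 70% = 80% of Windward, so Lucas controls Windward.
Windward holds 90% of Marlow, so Lucas controls Marlow.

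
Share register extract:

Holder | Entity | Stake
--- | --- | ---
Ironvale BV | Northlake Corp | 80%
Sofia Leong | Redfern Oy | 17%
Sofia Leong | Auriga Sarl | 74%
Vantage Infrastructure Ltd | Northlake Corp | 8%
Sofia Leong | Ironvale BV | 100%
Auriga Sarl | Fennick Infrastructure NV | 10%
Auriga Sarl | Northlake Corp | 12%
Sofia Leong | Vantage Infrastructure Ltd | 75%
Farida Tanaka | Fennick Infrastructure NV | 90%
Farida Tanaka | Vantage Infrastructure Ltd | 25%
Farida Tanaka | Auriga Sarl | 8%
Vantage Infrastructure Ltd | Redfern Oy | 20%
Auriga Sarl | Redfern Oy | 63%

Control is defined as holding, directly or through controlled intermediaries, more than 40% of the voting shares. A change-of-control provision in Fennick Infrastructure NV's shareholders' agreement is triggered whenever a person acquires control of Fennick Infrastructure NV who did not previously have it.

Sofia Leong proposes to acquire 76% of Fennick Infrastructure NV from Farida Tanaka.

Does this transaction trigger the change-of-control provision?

Yes

The purchase adds only to Sofia's holdings (Farida's stake shrinks), so Sofia is the only person who could newly come to control Fennick.
Sofia holds 100% of Ironvale, so Sofia controls Ironvale.
Sofia holds 75% of Vantage, so Sofia controls Vantage.
Sofia holds 74% of Auriga, so Sofia controls Auriga.
Auriga and Vantage and Sofia together hold 63% + 20% + 17% = 100% of Redfern, so Sofia controls Redfern.
Vantage and Auriga and Ironvale together hold 8% + 12% + 80% = 100% of Northlake, so Sofia controls Northlake.
In Fennick, Sofia's side holds only 10%, not > 40%.
So before the transaction, Sofia does not control Fennick.
After the purchase, Sofia holds 76% of Fennick directly, and Farida's stake falls to 14%.
Auriga and Sofia together hold 10% + 76% = 86% of Fennick, so Sofia controls Fennick.
Sofia did not control Fennick before and does after, so the clause is triggered.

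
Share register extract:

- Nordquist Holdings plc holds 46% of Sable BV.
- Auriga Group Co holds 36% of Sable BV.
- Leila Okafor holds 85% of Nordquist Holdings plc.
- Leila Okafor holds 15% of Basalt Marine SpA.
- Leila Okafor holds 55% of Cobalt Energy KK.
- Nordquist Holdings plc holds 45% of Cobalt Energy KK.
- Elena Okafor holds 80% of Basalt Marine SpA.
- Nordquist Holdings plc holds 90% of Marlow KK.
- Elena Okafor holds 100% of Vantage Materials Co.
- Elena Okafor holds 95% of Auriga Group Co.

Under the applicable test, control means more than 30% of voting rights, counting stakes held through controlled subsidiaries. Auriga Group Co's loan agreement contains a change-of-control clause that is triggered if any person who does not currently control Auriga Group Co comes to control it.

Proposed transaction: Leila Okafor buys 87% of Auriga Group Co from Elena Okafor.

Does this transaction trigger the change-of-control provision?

Yes

The purchase adds only to Leila's holdings (Elena's stake shrinks), so Leila is the only person who could newly come to control Auriga.
Leila holds 85% of Nordquist, so Leila controls Nordquist.
Nordquist holds 46% of Sable, so Leila controls Sable.
Nordquist and Leila together hold 45% + 55% = 100% of Cobalt, so Leila controls Cobalt.
Nordquist holds 90% of Marlow, so Leila controls Marlow.
Neither Leila nor any entity Leila controls holds any voting interest in Auriga.
So before the transaction, Leila does not control Auriga.
After the purchase, Leila holds 87% of Auriga directly, and Elena's stake falls to 8%.
Leila holds 87% of Auriga, so Leila controls Auriga.
Leila did not control Auriga before and does after, so the clause is triggered.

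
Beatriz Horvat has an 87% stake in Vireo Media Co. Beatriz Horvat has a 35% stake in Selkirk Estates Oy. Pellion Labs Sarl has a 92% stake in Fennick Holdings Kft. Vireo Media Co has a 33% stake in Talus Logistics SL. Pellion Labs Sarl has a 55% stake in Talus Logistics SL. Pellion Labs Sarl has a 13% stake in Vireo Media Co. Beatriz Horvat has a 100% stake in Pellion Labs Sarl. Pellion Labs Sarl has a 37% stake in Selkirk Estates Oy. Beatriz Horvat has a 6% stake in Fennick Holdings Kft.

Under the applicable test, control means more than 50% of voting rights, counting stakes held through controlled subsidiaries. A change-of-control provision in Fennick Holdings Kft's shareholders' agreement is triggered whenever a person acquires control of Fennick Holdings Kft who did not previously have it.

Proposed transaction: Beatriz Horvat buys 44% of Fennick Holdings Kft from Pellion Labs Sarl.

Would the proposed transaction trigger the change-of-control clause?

The purchase adds only to Beatriz's holdings (Pellion's stake shrinks), so Beatriz is the only person who could newly come to control Fennick.
Beatriz holds 100% of Pellion, so Beatriz controls Pellion.
Pellion and Beatriz together hold 92% + 6% = 98% of Fennick, so Beatriz controls Fennick.
So Beatriz already controls Fennick before the transaction.
After the purchase, Beatriz's direct stake in Fennick rises to 6% + 44% = 50%, and Pellion's stake falls to 48%.
Beatriz controlled Fennick already, so this is not a new person acquiring control; every other person's position is unchanged or reduced.
No new person acquires control, so the clause is not triggered.

No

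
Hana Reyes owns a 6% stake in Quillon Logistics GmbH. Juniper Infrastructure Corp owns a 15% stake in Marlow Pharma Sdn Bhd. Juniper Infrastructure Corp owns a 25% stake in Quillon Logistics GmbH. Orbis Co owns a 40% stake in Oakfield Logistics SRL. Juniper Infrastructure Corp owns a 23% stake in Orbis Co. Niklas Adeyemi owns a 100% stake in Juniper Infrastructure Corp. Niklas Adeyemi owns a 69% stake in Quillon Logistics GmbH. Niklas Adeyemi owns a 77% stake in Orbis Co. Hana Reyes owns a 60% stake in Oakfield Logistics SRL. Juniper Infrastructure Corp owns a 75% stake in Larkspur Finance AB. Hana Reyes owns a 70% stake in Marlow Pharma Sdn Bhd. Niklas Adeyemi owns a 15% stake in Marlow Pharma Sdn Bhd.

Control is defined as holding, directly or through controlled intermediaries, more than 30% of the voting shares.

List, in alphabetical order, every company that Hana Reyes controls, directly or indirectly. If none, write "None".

Marlow Pharma Sdn Bhd, Oakfield Logistics SRL

Hana holds 70% of Marlow, so Hana controls Marlow.
Hana holds 60% of Oakfield, so Hana controls Oakfield.
No other company's threshold is met.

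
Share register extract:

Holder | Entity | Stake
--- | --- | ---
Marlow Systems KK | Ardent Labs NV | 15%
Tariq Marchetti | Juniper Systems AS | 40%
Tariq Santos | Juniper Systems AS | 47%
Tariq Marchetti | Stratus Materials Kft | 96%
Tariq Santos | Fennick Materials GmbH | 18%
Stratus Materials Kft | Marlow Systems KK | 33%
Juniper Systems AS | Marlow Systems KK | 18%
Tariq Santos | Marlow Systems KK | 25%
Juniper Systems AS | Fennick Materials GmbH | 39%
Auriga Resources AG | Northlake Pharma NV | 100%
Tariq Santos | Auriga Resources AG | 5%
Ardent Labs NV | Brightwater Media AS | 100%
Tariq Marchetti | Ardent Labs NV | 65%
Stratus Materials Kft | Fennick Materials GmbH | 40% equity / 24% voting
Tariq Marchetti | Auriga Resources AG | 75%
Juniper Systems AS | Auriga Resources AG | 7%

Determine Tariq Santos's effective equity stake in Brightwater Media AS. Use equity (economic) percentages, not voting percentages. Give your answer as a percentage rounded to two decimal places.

Tariq Santos reaches Brightwater along 2 paths.
Via Marlow → Ardent: 25% × 15% × 100% = 3.75%.
Via Juniper → Marlow → Ardent: 47% × 18% × 15% × 100% = 1.269%.
Total: 3.75% + 1.269% = 5.019%.
Rounded: 5.02%.

5.02%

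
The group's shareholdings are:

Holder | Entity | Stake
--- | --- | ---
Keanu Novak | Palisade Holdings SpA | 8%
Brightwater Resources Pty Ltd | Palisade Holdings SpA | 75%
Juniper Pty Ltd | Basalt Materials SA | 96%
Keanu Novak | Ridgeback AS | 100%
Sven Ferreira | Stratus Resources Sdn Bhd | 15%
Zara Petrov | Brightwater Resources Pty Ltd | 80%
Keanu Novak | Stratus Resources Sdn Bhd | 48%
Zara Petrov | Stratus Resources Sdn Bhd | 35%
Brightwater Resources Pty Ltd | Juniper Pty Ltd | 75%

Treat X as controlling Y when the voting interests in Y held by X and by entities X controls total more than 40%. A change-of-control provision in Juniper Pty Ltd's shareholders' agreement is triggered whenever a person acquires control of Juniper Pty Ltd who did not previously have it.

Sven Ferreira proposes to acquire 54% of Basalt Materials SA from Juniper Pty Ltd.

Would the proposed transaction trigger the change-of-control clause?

The purchase adds only to Sven's holdings (Juniper's stake shrinks), so Sven is the only person who could newly come to control Juniper.
Sven's largest direct stake is 15% in Stratus, which does not meet the threshold, so Sven controls no company.
Neither Sven nor any entity Sven controls holds any voting interest in Juniper.
So before the transaction, Sven does not control Juniper.
After the purchase, Sven holds 54% of Basalt directly, and Juniper's stake falls to 42%.
Sven holds 54% of Basalt, so Sven controls Basalt.
After the transaction, neither Sven nor any entity Sven controls holds a voting interest in Juniper, so Sven still does not control it.
No new person acquires control, so the clause is not triggered.

No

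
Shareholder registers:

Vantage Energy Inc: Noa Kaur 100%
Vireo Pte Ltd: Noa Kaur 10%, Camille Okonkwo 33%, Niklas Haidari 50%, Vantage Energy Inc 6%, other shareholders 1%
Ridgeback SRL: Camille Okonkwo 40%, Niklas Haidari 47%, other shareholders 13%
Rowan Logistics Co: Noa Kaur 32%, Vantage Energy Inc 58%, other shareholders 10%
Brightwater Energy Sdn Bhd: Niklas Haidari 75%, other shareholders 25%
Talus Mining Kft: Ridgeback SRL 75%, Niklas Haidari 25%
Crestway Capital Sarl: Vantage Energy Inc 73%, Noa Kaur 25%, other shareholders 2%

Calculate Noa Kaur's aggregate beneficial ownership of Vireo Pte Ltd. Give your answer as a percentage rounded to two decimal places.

16.00%

Noa reaches Vireo along 2 paths.
Direct stake: 10% = 10%.
Via Vantage: 100% × 6% = 6%.
Total: 10% + 6% = 16%.
Rounded: 16.00%.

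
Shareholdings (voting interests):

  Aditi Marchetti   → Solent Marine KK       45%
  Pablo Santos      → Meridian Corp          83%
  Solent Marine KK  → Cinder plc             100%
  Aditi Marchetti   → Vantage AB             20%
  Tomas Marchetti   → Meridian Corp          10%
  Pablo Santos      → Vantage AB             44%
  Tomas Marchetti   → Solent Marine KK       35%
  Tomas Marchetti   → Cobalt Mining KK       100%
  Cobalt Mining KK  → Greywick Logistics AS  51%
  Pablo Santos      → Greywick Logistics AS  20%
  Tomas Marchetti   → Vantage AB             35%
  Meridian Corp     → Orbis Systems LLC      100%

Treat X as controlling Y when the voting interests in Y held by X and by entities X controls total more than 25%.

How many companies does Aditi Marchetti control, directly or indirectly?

Aditi holds 45% of Solent, so Aditi controls Solent.
Solent holds 100% of Cinder, so Aditi controls Cinder.
No other company's threshold is met.
Aditi controls 2 companies.

2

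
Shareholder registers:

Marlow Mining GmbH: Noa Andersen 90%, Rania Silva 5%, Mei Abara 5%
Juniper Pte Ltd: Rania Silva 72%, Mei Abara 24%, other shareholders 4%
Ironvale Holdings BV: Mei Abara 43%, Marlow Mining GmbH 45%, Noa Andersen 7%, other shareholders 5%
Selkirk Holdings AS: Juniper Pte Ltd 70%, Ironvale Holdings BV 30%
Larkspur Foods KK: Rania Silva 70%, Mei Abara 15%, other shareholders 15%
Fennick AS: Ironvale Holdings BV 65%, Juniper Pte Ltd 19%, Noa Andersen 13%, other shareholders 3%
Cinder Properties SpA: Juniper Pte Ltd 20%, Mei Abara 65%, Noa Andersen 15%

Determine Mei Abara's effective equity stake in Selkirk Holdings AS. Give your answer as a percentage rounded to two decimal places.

30.38%

Mei reaches Selkirk along 3 paths.
Via Juniper: 24% × 70% = 16.8%.
Via Ironvale: 43% × 30% = 12.9%.
Via Marlow → Ironvale: 5% × 45% × 30% = 0.675%.
Total: 16.8% + 12.9% + 0.675% = 30.375%.
Rounded: 30.38%.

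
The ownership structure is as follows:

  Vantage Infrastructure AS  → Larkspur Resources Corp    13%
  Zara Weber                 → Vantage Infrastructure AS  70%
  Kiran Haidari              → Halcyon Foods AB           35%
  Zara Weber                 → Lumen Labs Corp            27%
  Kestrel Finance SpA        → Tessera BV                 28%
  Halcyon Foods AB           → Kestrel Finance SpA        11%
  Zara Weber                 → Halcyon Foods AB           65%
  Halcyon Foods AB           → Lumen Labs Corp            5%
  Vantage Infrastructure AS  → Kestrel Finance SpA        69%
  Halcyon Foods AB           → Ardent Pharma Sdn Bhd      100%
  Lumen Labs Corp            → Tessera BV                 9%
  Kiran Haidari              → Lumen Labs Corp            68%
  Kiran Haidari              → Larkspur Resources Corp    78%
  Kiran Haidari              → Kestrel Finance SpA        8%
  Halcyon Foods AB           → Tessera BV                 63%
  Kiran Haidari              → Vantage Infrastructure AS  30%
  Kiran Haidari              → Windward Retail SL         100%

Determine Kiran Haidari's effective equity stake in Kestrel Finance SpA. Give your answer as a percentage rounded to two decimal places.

Kiran reaches Kestrel along 3 paths.
Via Vantage: 30% × 69% = 20.7%.
Direct stake: 8% = 8%.
Via Halcyon: 35% × 11% = 3.85%.
Total: 20.7% + 8% + 3.85% = 32.55%.

32.55%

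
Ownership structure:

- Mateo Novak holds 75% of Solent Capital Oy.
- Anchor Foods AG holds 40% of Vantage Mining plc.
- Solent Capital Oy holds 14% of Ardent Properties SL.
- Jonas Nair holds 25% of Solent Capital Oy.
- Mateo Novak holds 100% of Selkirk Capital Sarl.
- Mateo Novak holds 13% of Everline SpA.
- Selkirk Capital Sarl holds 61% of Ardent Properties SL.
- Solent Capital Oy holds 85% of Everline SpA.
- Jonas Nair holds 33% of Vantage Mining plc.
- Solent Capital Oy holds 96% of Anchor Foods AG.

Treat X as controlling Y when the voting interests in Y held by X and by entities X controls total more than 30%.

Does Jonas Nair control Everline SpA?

No

Jonas holds 33% of Vantage, so Jonas controls Vantage.
Neither Jonas nor any entity Jonas controls holds any voting interest in Everline.
So Jonas does not control Everline.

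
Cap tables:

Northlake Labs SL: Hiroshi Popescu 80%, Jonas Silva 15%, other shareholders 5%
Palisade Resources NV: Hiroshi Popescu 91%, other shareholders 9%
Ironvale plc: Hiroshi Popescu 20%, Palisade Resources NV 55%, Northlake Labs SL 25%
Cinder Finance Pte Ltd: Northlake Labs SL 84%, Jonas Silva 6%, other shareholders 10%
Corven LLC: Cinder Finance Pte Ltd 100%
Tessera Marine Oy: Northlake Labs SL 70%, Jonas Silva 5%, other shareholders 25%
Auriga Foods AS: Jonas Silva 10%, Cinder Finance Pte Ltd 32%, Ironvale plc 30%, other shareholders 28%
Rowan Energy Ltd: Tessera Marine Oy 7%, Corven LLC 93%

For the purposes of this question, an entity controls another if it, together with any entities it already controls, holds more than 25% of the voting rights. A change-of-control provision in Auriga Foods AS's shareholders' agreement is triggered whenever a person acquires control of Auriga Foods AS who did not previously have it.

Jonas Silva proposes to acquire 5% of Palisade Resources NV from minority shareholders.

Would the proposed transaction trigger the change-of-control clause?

No

The purchase changes only Jonas's holdings, so Jonas is the only person who could newly come to control Auriga.
Jonas's largest direct stake is 15% in Northlake, which does not meet the threshold, so Jonas controls no company.
In Auriga, Jonas's side holds only 10%, not > 25%.
So before the transaction, Jonas does not control Auriga.
After the purchase, Jonas holds 5% of Palisade directly.
Jonas's side now holds 5% of Palisade, not > 25%, so Jonas still does not control Palisade.
After the transaction, Jonas's side holds 10% of Auriga, not > 25%, so Jonas still does not control Auriga.
No new person acquires control, so the clause is not triggered.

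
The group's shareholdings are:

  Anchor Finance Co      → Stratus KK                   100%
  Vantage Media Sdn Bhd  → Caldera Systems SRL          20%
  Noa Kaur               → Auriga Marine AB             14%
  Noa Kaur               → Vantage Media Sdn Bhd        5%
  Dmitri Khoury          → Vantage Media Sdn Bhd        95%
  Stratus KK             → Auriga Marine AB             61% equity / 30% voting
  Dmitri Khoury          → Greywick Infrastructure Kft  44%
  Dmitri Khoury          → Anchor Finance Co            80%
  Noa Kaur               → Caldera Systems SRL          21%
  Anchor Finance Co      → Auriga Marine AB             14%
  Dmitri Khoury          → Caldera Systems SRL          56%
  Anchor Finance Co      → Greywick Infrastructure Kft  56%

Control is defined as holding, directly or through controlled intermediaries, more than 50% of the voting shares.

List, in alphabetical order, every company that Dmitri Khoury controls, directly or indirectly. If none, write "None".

Anchor Finance Co, Caldera Systems SRL, Greywick Infrastructure Kft, Stratus KK, Vantage Media Sdn Bhd

Dmitri holds 95% of Vantage, so Dmitri controls Vantage.
Dmitri holds 80% of Anchor, so Dmitri controls Anchor.
Anchor holds 100% of Stratus, so Dmitri controls Stratus.
Dmitri and Vantage together hold 56% + 20% = 76% of Caldera, so Dmitri controls Caldera.
Dmitri and Anchor together hold 44% + 56% = 100% of Greywick, so Dmitri controls Greywick.
No other company's threshold is met.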